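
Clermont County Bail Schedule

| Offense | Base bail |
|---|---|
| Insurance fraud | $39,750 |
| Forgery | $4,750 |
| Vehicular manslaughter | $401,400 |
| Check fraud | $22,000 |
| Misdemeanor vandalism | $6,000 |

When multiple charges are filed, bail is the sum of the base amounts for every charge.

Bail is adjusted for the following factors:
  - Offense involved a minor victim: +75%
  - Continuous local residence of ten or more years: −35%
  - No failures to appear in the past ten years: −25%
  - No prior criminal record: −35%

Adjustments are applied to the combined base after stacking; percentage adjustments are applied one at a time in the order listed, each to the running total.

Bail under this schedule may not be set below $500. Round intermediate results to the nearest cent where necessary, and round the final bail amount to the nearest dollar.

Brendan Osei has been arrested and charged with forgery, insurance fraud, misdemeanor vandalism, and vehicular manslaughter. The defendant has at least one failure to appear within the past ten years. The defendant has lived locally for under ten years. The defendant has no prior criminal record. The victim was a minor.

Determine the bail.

Base amounts from the schedule: forgery $4,750; insurance fraud $39,750; misdemeanor vandalism $6,000; vehicular manslaughter $401,400.
Stacking rule: sum of all bases. $4,750 + $39,750 + $6,000 + $401,400 = $451,900.
Offense involved a minor victim (+75%): $451,900 × 1.75 = $790,825.
No prior criminal record (−35%): $790,825 × 0.65 = $514,036.25.
$514,036.25 is at or above the $500 minimum.
Rounded to the nearest dollar: $514,036.

$514,036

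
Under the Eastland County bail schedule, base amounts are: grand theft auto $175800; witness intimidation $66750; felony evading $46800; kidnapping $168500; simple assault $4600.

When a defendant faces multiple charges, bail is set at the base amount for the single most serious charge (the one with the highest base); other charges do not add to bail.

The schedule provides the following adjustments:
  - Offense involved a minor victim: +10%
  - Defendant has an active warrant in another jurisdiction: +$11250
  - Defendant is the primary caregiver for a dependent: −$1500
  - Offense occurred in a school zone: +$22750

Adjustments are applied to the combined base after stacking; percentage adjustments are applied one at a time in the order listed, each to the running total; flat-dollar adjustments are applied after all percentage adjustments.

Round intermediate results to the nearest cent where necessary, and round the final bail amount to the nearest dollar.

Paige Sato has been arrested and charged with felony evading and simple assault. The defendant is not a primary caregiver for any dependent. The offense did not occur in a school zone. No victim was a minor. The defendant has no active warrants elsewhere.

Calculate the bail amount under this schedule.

Base amounts from the schedule: felony evading $46800; simple assault $4600.
Stacking rule: use the highest base only. Highest is felony evading at $46800. Combined base = $46800.
No adjustment factors apply to this defendant.

$46800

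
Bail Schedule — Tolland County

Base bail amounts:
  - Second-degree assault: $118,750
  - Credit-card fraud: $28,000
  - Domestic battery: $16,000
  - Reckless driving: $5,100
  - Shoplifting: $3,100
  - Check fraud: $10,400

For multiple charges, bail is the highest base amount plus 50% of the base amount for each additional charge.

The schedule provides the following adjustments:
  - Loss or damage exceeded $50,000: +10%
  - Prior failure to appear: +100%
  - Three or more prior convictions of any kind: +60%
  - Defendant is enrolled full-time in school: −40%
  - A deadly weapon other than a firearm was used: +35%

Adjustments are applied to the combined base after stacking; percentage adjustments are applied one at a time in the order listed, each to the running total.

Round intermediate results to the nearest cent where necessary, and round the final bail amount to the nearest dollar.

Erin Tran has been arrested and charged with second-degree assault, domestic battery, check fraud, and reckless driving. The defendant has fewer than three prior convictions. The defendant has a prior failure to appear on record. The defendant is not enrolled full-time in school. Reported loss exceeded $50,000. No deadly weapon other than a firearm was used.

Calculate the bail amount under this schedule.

$295,900

Base amounts from the schedule: second-degree assault $118,750; domestic battery $16,000; check fraud $10,400; reckless driving $5,100.
Stacking rule: highest base plus 50% of each additional charge. Highest is second-degree assault at $118,750. Additional: $16,000 × 50% = $8,000; $10,400 × 50% = $5,200; $5,100 × 50% = $2,550. Combined base = $118,750 + $15,750 = $134,500.
Loss or damage exceeded $50,000 (+10%): $134,500 × 1.1 = $147,950.
Prior failure to appear (+100%): $147,950 × 2 = $295,900.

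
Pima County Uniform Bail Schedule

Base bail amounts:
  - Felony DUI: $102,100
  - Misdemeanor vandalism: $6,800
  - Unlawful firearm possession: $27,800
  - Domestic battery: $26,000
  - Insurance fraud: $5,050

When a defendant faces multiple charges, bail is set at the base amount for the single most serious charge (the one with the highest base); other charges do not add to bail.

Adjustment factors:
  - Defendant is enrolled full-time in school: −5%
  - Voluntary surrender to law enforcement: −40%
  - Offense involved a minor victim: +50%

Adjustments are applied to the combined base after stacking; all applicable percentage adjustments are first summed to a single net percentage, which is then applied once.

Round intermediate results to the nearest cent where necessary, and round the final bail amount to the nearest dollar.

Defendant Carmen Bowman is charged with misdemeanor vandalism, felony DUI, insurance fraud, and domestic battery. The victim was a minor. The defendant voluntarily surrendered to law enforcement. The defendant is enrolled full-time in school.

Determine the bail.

Base amounts from the schedule: misdemeanor vandalism $6,800; felony DUI $102,100; insurance fraud $5,050; domestic battery $26,000.
Stacking rule: use the highest base only. Highest is felony DUI at $102,100. Combined base = $102,100.
Net percentage adjustment: −5% −40% +50% = +5%. $102,100 × 1.05 = $107,205.

$107,205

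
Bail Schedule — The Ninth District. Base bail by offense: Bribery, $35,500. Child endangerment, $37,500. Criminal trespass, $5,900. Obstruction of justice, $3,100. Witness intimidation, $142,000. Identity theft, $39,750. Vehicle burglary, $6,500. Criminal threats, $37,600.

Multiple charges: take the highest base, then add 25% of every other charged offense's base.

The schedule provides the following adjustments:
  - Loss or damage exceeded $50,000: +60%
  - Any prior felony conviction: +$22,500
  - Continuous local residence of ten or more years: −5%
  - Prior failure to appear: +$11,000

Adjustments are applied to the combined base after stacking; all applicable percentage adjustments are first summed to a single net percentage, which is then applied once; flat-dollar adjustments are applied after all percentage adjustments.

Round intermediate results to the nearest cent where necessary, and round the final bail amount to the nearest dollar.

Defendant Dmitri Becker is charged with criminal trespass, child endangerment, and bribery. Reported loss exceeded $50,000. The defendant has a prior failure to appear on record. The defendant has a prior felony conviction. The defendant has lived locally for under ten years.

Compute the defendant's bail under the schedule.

Base amounts from the schedule: criminal trespass $5,900; child endangerment $37,500; bribery $35,500.
Stacking rule: highest base plus 25% of each additional charge. Highest is child endangerment at $37,500. Additional: $5,900 × 25% = $1,475; $35,500 × 25% = $8,875. Combined base = $37,500 + $10,350 = $47,850.
Loss or damage exceeded $50,000 (+60%): $47,850 × 1.6 = $76,560.
Any prior felony conviction (+$22,500 flat): $76,560 + $22,500 = $99,060.
Prior failure to appear (+$11,000 flat): $99,060 + $11,000 = $110,060.

$110,060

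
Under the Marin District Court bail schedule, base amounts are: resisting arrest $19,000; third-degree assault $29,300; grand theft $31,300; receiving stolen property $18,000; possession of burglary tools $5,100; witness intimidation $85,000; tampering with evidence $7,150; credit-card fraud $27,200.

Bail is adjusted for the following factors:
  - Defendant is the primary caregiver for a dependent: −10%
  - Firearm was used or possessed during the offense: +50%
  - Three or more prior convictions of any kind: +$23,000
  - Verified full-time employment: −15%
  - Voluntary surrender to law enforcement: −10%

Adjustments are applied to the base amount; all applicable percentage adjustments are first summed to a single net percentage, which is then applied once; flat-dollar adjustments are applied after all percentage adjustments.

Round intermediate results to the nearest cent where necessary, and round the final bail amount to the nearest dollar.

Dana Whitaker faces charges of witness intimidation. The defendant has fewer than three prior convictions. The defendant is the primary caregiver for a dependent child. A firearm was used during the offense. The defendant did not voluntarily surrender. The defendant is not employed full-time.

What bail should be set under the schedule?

$119,000

Base amounts from the schedule: witness intimidation $85,000.
Single charge. Combined base = $85,000.
Net percentage adjustment: −10% +50% = +40%. $85,000 × 1.4 = $119,000.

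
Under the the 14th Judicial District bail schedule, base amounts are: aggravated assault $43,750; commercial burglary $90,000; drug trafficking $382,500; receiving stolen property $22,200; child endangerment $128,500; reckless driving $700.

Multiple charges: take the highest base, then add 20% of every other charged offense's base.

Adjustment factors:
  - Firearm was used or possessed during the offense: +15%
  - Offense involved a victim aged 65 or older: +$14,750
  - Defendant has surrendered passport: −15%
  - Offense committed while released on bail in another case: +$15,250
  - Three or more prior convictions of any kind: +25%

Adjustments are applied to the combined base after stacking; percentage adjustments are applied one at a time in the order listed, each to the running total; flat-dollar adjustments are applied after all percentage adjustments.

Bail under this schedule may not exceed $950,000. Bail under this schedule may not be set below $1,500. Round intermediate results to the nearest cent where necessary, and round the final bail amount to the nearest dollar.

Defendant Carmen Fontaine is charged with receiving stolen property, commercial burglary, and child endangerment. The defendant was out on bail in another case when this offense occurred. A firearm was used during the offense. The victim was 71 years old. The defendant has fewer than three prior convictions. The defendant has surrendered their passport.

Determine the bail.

$177,544

Base amounts from the schedule: receiving stolen property $22,200; commercial burglary $90,000; child endangerment $128,500.
Stacking rule: highest base plus 20% of each additional charge. Highest is child endangerment at $128,500. Additional: $22,200 × 20% = $4,440; $90,000 × 20% = $18,000. Combined base = $128,500 + $22,440 = $150,940.
Firearm was used or possessed during the offense (+15%): $150,940 × 1.15 = $173,581.
Defendant has surrendered passport (−15%): $173,581 × 0.85 = $147,543.85.
Offense involved a victim aged 65 or older (+$14,750 flat): $147,543.85 + $14,750 = $162,293.85.
Offense committed while released on bail in another case (+$15,250 flat): $162,293.85 + $15,250 = $177,543.85.
$177,543.85 is within the $950,000 maximum.
$177,543.85 is at or above the $1,500 minimum.
Rounded to the nearest dollar: $177,544.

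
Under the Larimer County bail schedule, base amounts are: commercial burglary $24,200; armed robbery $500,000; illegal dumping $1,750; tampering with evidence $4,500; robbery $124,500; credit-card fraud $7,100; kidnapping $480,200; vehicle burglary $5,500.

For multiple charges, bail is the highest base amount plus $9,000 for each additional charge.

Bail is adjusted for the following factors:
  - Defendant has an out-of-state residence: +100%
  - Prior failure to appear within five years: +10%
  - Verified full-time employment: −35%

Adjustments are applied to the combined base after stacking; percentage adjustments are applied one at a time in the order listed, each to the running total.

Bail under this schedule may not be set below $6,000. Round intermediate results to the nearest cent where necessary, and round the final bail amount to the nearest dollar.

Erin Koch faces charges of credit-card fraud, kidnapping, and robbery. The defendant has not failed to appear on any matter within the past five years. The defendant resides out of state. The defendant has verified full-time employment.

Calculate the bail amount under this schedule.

$647,660

Base amounts from the schedule: credit-card fraud $7,100; kidnapping $480,200; robbery $124,500.
Stacking rule: highest base plus $9,000 per additional charge. Highest is kidnapping at $480,200; 2 additional charges → +$18,000. Combined base = $498,200.
Defendant has an out-of-state residence (+100%): $498,200 × 2 = $996,400.
Verified full-time employment (−35%): $996,400 × 0.65 = $647,660.
$647,660 is at or above the $6,000 minimum.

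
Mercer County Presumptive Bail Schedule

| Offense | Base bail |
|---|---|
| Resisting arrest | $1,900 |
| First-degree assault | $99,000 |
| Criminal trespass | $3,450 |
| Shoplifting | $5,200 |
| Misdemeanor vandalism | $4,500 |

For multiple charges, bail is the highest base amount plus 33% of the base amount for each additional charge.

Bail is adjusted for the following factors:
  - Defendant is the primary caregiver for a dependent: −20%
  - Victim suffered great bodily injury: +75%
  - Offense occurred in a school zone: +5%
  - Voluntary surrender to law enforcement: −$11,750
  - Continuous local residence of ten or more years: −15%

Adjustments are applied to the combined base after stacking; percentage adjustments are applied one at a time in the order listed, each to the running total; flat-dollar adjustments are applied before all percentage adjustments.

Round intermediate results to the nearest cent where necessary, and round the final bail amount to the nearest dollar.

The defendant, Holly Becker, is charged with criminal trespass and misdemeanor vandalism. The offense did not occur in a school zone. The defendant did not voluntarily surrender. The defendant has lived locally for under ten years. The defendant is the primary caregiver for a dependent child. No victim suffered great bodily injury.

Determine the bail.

$4,511

Base amounts from the schedule: criminal trespass $3,450; misdemeanor vandalism $4,500.
Stacking rule: highest base plus 33% of each additional charge. Highest is misdemeanor vandalism at $4,500. Additional: $3,450 × 33% = $1,138.50. Combined base = $4,500 + $1,138.50 = $5,638.50.
Defendant is the primary caregiver for a dependent (−20%): $5,638.50 × 0.8 = $4,510.80.
Rounded to the nearest dollar: $4,511.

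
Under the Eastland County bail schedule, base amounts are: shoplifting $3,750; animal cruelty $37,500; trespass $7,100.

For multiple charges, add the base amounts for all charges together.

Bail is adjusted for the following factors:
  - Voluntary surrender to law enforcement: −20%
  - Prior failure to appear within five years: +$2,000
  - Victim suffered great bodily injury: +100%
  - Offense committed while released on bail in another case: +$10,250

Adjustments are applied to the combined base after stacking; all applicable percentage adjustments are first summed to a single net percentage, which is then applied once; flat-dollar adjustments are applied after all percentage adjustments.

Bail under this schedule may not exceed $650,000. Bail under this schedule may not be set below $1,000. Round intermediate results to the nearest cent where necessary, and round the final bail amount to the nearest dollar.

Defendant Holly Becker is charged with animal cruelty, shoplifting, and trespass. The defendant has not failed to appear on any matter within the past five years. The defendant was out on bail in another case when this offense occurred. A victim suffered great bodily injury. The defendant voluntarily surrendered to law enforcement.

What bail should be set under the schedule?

$97,280

Base amounts from the schedule: animal cruelty $37,500; shoplifting $3,750; trespass $7,100.
Stacking rule: sum of all bases. $37,500 + $3,750 + $7,100 = $48,350.
Net percentage adjustment: −20% +100% = +80%. $48,350 × 1.8 = $87,030.
Offense committed while released on bail in another case (+$10,250 flat): $87,030 + $10,250 = $97,280.
$97,280 is within the $650,000 maximum.
$97,280 is at or above the $1,000 minimum.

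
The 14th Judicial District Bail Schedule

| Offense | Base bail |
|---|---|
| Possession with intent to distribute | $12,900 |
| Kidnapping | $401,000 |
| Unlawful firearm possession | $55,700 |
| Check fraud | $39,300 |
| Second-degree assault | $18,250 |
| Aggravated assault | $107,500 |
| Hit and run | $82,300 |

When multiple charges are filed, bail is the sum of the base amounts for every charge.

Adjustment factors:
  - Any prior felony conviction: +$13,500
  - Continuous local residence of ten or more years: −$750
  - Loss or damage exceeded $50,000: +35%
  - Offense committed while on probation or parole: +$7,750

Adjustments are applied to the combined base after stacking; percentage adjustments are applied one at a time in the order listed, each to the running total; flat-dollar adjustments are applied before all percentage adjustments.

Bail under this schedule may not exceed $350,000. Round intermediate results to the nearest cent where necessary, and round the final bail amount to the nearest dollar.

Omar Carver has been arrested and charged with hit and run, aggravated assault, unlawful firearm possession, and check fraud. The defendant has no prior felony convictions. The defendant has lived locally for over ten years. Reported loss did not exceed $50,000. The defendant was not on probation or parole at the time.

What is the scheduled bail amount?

Base amounts from the schedule: hit and run $82,300; aggravated assault $107,500; unlawful firearm possession $55,700; check fraud $39,300.
Stacking rule: sum of all bases. $82,300 + $107,500 + $55,700 + $39,300 = $284,800.
Continuous local residence of ten or more years (−$750 flat): $284,800 − $750 = $284,050.
$284,050 is within the $350,000 maximum.

$284,050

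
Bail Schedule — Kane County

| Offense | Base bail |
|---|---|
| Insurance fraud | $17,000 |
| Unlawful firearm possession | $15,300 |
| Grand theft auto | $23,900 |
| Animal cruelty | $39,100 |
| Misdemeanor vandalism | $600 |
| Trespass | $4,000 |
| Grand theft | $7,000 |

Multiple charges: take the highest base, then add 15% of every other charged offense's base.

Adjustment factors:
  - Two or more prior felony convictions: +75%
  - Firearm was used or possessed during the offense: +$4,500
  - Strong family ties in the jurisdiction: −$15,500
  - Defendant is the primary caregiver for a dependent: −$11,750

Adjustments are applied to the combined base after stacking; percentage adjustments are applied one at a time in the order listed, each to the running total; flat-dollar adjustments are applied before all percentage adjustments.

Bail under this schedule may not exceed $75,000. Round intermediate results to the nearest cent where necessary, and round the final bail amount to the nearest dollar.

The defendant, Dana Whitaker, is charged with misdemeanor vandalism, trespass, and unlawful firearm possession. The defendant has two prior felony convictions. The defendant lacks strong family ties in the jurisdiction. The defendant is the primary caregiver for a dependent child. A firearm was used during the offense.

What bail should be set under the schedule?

$15,295

Base amounts from the schedule: misdemeanor vandalism $600; trespass $4,000; unlawful firearm possession $15,300.
Stacking rule: highest base plus 15% of each additional charge. Highest is unlawful firearm possession at $15,300. Additional: $600 × 15% = $90; $4,000 × 15% = $600. Combined base = $15,300 + $690 = $15,990.
Firearm was used or possessed during the offense (+$4,500 flat): $15,990 + $4,500 = $20,490.
Defendant is the primary caregiver for a dependent (−$11,750 flat): $20,490 − $11,750 = $8,740.
Two or more prior felony convictions (+75%): $8,740 × 1.75 = $15,295.
$15,295 is within the $75,000 maximum.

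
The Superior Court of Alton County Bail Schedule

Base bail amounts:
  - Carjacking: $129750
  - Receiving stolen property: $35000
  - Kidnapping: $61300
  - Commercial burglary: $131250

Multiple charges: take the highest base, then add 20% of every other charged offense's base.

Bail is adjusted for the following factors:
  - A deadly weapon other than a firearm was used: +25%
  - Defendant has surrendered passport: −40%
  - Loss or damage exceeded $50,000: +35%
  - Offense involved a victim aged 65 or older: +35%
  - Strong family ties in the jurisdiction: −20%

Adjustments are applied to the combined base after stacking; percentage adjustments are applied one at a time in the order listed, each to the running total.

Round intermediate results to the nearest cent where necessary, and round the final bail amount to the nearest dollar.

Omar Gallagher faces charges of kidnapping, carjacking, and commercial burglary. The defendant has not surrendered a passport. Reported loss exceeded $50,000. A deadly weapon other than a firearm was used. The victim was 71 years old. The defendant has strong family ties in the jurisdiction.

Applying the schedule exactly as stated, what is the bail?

Base amounts from the schedule: kidnapping $61300; carjacking $129750; commercial burglary $131250.
Stacking rule: highest base plus 20% of each additional charge. Highest is commercial burglary at $131250. Additional: $61300 × 20% = $12260; $129750 × 20% = $25950. Combined base = $131250 + $38210 = $169460.
A deadly weapon other than a firearm was used (+25%): $169460 × 1.25 = $211825.
Loss or damage exceeded $50,000 (+35%): $211825 × 1.35 = $285963.75.
Offense involved a victim aged 65 or older (+35%): $285963.75 × 1.35 = $386051.06.
Strong family ties in the jurisdiction (−20%): $386051.06 × 0.8 = $308840.85.
Rounded to the nearest dollar: $308841.

$308841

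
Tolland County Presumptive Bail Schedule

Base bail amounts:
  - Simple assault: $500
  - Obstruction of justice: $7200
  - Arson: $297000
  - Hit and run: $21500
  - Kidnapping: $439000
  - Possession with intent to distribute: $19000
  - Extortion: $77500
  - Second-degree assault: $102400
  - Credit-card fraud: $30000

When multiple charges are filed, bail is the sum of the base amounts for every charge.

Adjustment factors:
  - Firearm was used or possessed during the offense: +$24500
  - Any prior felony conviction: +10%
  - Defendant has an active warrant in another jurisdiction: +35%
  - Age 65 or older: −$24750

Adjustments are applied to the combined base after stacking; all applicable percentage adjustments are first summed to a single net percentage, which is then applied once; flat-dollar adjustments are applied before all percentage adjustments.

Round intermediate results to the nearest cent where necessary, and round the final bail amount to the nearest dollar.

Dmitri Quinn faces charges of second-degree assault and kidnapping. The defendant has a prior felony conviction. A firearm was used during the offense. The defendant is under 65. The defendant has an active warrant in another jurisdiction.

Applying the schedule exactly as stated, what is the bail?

Base amounts from the schedule: second-degree assault $102400; kidnapping $439000.
Stacking rule: sum of all bases. $102400 + $439000 = $541400.
Firearm was used or possessed during the offense (+$24500 flat): $541400 + $24500 = $565900.
Net percentage adjustment: +10% +35% = +45%. $565900 × 1.45 = $820555.

$820555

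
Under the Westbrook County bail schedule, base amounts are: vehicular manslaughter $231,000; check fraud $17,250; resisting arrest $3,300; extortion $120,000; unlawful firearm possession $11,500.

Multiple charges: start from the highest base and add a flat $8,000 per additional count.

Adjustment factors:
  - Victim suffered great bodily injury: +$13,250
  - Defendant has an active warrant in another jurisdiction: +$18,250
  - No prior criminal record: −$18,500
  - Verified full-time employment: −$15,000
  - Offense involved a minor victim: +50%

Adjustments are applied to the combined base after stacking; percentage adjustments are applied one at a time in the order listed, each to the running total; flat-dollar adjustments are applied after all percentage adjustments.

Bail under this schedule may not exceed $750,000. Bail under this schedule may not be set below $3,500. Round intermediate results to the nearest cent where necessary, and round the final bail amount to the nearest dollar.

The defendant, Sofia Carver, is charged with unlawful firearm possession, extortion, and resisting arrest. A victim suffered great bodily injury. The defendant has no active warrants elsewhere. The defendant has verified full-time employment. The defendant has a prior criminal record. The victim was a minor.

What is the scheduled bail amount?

$202,250

Base amounts from the schedule: unlawful firearm possession $11,500; extortion $120,000; resisting arrest $3,300.
Stacking rule: highest base plus $8,000 per additional charge. Highest is extortion at $120,000; 2 additional charges → +$16,000. Combined base = $136,000.
Offense involved a minor victim (+50%): $136,000 × 1.5 = $204,000.
Victim suffered great bodily injury (+$13,250 flat): $204,000 + $13,250 = $217,250.
Verified full-time employment (−$15,000 flat): $217,250 − $15,000 = $202,250.
$202,250 is within the $750,000 maximum.
$202,250 is at or above the $3,500 minimum.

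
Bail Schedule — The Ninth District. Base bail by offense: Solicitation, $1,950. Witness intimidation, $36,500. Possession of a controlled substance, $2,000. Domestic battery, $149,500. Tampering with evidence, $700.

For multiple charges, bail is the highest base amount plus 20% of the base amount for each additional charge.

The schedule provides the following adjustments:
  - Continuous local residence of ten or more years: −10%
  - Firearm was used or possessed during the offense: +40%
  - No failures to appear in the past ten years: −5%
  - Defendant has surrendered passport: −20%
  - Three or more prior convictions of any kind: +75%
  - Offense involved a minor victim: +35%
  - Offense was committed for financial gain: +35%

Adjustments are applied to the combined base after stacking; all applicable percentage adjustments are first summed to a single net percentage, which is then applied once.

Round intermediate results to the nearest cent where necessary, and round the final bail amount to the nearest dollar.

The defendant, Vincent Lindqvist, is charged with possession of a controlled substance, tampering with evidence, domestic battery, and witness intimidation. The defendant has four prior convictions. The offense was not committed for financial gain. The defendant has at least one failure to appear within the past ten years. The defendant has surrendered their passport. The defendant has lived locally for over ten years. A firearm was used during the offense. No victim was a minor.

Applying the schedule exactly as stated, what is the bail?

$291,079

Base amounts from the schedule: possession of a controlled substance $2,000; tampering with evidence $700; domestic battery $149,500; witness intimidation $36,500.
Stacking rule: highest base plus 20% of each additional charge. Highest is domestic battery at $149,500. Additional: $2,000 × 20% = $400; $700 × 20% = $140; $36,500 × 20% = $7,300. Combined base = $149,500 + $7,840 = $157,340.
Net percentage adjustment: −10% +40% −20% +75% = +85%. $157,340 × 1.85 = $291,079.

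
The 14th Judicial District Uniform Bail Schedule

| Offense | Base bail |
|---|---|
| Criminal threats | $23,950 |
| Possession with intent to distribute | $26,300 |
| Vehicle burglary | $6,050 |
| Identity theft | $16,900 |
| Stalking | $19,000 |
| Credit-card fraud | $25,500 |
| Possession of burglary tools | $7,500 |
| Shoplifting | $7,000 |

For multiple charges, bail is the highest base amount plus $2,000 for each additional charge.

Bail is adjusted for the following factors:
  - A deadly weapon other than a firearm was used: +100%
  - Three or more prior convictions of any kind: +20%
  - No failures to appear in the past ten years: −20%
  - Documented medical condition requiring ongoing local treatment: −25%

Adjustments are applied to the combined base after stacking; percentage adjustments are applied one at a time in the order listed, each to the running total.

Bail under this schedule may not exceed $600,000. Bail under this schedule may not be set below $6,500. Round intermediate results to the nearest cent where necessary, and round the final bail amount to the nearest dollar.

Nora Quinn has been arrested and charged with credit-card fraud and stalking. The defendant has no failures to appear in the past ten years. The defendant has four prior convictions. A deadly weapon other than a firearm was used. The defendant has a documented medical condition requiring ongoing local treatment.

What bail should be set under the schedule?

$39,600

Base amounts from the schedule: credit-card fraud $25,500; stalking $19,000.
Stacking rule: highest base plus $2,000 per additional charge. Highest is credit-card fraud at $25,500; 1 additional charge → +$2,000. Combined base = $27,500.
A deadly weapon other than a firearm was used (+100%): $27,500 × 2 = $55,000.
Three or more prior convictions of any kind (+20%): $55,000 × 1.2 = $66,000.
No failures to appear in the past ten years (−20%): $66,000 × 0.8 = $52,800.
Documented medical condition requiring ongoing local treatment (−25%): $52,800 × 0.75 = $39,600.
$39,600 is within the $600,000 maximum.
$39,600 is at or above the $6,500 minimum.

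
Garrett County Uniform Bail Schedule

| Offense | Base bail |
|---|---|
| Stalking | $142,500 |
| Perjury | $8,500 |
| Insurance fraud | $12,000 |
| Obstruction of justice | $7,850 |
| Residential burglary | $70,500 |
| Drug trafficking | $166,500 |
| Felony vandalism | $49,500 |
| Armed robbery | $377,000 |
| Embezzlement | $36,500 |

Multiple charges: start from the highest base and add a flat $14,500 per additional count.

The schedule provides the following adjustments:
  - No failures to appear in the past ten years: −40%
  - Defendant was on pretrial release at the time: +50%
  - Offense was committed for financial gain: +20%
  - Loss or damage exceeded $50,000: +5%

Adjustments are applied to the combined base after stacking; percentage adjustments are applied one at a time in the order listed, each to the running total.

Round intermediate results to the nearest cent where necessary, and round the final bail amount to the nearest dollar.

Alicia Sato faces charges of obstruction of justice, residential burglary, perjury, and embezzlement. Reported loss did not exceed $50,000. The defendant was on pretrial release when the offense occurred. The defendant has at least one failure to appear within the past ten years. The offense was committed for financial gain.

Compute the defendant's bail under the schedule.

$205,200

Base amounts from the schedule: obstruction of justice $7,850; residential burglary $70,500; perjury $8,500; embezzlement $36,500.
Stacking rule: highest base plus $14,500 per additional charge. Highest is residential burglary at $70,500; 3 additional charges → +$43,500. Combined base = $114,000.
Defendant was on pretrial release at the time (+50%): $114,000 × 1.5 = $171,000.
Offense was committed for financial gain (+20%): $171,000 × 1.2 = $205,200.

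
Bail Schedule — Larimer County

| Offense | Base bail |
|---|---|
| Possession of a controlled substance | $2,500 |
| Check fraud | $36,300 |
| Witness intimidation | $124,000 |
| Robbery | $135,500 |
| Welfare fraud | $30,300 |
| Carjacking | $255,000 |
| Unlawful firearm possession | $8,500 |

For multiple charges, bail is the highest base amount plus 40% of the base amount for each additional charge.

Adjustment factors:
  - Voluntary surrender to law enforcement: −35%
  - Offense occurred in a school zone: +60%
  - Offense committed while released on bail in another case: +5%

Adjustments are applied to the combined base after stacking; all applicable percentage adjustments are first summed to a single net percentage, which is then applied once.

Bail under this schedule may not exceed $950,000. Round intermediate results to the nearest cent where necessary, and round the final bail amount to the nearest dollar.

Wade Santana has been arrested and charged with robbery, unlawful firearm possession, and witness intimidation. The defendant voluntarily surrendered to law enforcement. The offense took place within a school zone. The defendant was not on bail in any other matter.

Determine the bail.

$235,625

Base amounts from the schedule: robbery $135,500; unlawful firearm possession $8,500; witness intimidation $124,000.
Stacking rule: highest base plus 40% of each additional charge. Highest is robbery at $135,500. Additional: $8,500 × 40% = $3,400; $124,000 × 40% = $49,600. Combined base = $135,500 + $53,000 = $188,500.
Net percentage adjustment: −35% +60% = +25%. $188,500 × 1.25 = $235,625.
$235,625 is within the $950,000 maximum.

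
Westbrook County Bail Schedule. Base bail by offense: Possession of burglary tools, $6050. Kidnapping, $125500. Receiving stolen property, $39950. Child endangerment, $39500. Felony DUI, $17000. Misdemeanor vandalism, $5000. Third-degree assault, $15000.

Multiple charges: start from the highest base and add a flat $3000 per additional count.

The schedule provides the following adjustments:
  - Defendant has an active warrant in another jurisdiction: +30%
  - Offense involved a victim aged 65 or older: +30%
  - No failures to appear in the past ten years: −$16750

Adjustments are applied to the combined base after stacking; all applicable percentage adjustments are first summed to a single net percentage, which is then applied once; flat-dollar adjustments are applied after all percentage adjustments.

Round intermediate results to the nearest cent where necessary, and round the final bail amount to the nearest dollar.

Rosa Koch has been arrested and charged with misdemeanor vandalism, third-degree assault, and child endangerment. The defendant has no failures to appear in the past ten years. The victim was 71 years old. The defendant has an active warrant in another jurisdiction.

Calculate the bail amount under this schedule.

Base amounts from the schedule: misdemeanor vandalism $5000; third-degree assault $15000; child endangerment $39500.
Stacking rule: highest base plus $3000 per additional charge. Highest is child endangerment at $39500; 2 additional charges → +$6000. Combined base = $45500.
Net percentage adjustment: +30% +30% = +60%. $45500 × 1.6 = $72800.
No failures to appear in the past ten years (−$16750 flat): $72800 − $16750 = $56050.

$56050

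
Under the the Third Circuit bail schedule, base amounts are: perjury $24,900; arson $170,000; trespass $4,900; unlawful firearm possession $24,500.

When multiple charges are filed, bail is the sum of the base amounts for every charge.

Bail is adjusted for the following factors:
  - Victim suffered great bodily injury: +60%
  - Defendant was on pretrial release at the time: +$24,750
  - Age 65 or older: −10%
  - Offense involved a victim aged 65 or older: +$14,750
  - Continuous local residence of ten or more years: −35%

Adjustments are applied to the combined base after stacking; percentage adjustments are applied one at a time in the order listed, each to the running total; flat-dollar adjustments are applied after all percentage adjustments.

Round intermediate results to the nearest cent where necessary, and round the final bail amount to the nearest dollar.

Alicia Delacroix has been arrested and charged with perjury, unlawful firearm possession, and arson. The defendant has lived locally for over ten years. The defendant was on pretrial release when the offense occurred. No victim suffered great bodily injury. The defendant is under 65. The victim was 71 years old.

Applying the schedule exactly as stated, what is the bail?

Base amounts from the schedule: perjury $24,900; unlawful firearm possession $24,500; arson $170,000.
Stacking rule: sum of all bases. $24,900 + $24,500 + $170,000 = $219,400.
Continuous local residence of ten or more years (−35%): $219,400 × 0.65 = $142,610.
Defendant was on pretrial release at the time (+$24,750 flat): $142,610 + $24,750 = $167,360.
Offense involved a victim aged 65 or older (+$14,750 flat): $167,360 + $14,750 = $182,110.

$182,110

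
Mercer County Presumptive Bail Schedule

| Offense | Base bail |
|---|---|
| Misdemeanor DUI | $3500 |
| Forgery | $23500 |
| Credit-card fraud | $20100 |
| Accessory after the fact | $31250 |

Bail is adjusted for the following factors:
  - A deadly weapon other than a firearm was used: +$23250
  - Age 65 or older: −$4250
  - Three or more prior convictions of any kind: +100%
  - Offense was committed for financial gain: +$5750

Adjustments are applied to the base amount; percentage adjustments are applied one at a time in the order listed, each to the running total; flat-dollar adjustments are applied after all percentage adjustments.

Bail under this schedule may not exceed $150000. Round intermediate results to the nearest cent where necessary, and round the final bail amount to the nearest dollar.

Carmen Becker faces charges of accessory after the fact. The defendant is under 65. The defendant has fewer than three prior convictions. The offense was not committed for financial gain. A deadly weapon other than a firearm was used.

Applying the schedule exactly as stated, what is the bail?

Base amounts from the schedule: accessory after the fact $31250.
Single charge. Combined base = $31250.
A deadly weapon other than a firearm was used (+$23250 flat): $31250 + $23250 = $54500.
$54500 is within the $150000 maximum.

$54500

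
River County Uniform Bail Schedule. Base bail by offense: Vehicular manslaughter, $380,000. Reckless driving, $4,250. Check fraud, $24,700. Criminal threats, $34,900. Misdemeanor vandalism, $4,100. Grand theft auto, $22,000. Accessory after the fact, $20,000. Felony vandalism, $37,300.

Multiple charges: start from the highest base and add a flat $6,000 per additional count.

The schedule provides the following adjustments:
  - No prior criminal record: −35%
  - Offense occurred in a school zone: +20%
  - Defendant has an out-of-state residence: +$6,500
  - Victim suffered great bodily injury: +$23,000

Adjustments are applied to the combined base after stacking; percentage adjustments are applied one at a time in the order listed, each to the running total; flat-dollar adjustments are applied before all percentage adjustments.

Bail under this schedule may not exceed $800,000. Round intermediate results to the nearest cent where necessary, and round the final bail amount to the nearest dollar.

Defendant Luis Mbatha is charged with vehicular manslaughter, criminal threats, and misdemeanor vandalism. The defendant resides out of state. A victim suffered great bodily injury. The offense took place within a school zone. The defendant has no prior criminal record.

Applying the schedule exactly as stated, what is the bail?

$328,770

Base amounts from the schedule: vehicular manslaughter $380,000; criminal threats $34,900; misdemeanor vandalism $4,100.
Stacking rule: highest base plus $6,000 per additional charge. Highest is vehicular manslaughter at $380,000; 2 additional charges → +$12,000. Combined base = $392,000.
Defendant has an out-of-state residence (+$6,500 flat): $392,000 + $6,500 = $398,500.
Victim suffered great bodily injury (+$23,000 flat): $398,500 + $23,000 = $421,500.
No prior criminal record (−35%): $421,500 × 0.65 = $273,975.
Offense occurred in a school zone (+20%): $273,975 × 1.2 = $328,770.
$328,770 is within the $800,000 maximum.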